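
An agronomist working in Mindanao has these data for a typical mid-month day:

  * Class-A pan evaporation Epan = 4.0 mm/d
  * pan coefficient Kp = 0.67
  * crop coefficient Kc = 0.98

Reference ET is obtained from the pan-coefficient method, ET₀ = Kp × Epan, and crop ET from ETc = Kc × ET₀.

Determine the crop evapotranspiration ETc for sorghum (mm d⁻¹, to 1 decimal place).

2.6 mm d⁻¹

ET₀ = 0.67 × 4.0 = 2.6800 mm/d
ETc = Kc × ET₀ = 0.98 × 2.6800 = 2.6264 mm/d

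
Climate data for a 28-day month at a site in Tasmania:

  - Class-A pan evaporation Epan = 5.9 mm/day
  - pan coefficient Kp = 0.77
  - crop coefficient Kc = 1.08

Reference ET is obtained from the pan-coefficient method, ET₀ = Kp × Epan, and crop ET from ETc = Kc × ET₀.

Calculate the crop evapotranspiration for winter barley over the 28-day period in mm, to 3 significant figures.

137 mm

ET₀ = 0.77 × 5.9 = 4.5430 mm/d
ETc = Kc × ET₀ = 1.08 × 4.5430 = 4.9064 mm/d
Over 28 days: 4.9064 × 28 = 137.379 mm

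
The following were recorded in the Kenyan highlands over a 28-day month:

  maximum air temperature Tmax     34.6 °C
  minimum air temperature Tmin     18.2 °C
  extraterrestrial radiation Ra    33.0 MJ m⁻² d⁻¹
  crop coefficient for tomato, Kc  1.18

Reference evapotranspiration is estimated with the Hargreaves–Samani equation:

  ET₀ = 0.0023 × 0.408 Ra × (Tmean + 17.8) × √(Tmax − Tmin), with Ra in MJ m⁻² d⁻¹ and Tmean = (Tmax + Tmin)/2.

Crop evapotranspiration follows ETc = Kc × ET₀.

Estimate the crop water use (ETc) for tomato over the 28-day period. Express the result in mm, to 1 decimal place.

183.1 mm

Tmean = (34.6 + 18.2)/2 = 26.40 °C
0.408 Ra = 0.408 × 33.0 = 13.4640 mm/d equivalent
ET₀ = 0.0023 × 13.4640 × (26.40 + 17.8) × √16.4 = 0.0023 × 13.4640 × 44.20 × 4.0497 = 5.5430 mm/d
ETc = Kc × ET₀ = 1.18 × 5.5430 = 6.5407 mm/d
Over 28 days: 6.5407 × 28 = 183.140 mm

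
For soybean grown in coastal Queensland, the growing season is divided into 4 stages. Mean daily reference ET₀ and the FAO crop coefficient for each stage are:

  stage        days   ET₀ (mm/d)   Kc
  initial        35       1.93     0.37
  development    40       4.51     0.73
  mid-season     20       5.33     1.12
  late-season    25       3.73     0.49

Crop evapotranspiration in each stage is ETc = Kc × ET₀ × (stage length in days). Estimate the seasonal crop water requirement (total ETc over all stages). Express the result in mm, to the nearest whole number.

initial: 0.37 × 1.93 × 35 = 24.99 mm
development: 0.73 × 4.51 × 40 = 131.69 mm
mid-season: 1.12 × 5.33 × 20 = 119.39 mm
late-season: 0.49 × 3.73 × 25 = 45.69 mm
Seasonal total = 321.76 mm

322 mm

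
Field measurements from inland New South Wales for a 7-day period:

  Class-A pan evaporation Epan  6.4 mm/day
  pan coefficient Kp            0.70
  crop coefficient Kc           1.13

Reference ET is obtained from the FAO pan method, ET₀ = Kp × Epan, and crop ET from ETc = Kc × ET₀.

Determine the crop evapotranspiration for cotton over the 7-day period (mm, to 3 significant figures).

35.4 mm

ET₀ = 0.70 × 6.4 = 4.4800 mm/d
ETc = Kc × ET₀ = 1.13 × 4.4800 = 5.0624 mm/d
Over 7 days: 5.0624 × 7 = 35.437 mm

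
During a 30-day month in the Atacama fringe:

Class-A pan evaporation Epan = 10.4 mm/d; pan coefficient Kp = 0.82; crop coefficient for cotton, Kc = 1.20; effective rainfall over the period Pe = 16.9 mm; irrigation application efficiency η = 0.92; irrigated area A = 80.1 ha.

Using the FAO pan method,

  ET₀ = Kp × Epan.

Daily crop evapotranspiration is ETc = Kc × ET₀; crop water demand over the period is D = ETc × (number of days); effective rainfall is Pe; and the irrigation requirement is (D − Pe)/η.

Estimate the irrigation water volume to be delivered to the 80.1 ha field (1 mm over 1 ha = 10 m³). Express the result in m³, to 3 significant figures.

ET₀ = 0.82 × 10.4 = 8.5280 mm/d
ETc = Kc × ET₀ = 1.20 × 8.5280 = 10.2336 mm/d
Crop demand D = ETc × 30 d = 10.2336 × 30 = 307.008 mm
D − Pe = 307.008 − 16.9 = 290.108 mm
Gross irrigation = 290.108 / 0.92 = 315.335 mm
Volume = 315.335 mm × 80.1 ha × 10 = 252583.3 m³

253000 m³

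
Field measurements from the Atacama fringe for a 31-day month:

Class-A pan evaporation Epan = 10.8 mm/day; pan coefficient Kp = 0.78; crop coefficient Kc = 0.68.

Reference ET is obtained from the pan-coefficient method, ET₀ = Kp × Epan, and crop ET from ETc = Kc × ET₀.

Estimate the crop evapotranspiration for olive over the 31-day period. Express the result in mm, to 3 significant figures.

178 mm

ET₀ = 0.78 × 10.8 = 8.4240 mm/d
ETc = Kc × ET₀ = 0.68 × 8.4240 = 5.7283 mm/d
Over 31 days: 5.7283 × 31 = 177.577 mm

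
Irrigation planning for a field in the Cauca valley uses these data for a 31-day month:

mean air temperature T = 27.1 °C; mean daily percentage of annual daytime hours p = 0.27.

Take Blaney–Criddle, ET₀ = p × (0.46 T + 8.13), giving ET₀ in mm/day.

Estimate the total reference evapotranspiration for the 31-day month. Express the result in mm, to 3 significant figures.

172 mm

ET₀ = 0.27 × (0.46 × 27.1 + 8.13) = 0.27 × 20.596 = 5.5609 mm/d
Monthly total = 5.5609 × 31 = 172.388 mm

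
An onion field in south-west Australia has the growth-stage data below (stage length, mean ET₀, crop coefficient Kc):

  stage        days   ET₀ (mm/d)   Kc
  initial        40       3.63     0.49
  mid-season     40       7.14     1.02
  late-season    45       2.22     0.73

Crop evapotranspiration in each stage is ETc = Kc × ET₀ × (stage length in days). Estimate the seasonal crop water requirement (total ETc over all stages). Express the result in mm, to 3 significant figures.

initial: 0.49 × 3.63 × 40 = 71.15 mm
mid-season: 1.02 × 7.14 × 40 = 291.31 mm
late-season: 0.73 × 2.22 × 45 = 72.93 mm
Seasonal total = 435.39 mm

435 mm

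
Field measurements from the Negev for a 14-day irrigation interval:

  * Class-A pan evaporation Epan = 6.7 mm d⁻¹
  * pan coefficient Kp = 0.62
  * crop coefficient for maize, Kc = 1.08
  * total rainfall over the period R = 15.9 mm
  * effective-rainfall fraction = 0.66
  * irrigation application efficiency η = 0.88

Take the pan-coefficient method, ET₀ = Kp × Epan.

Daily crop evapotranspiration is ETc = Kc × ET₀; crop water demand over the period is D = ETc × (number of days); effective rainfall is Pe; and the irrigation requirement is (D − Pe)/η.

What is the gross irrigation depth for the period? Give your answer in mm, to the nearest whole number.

ET₀ = 0.62 × 6.7 = 4.1540 mm/d
ETc = Kc × ET₀ = 1.08 × 4.1540 = 4.4863 mm/d
Crop demand D = ETc × 14 d = 4.4863 × 14 = 62.808 mm
Pe = 0.66 × 15.9 = 10.494 mm
D − Pe = 62.808 − 10.494 = 52.314 mm
Gross irrigation = 52.314 / 0.88 = 59.448 mm

59 mm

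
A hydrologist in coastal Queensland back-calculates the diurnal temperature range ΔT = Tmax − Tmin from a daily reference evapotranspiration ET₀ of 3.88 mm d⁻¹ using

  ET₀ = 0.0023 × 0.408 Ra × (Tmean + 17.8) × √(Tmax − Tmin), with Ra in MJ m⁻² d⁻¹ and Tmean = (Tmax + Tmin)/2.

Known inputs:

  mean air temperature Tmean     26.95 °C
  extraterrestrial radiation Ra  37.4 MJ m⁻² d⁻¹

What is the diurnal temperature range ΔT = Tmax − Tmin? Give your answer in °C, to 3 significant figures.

6.10 °C

√ΔT = ET₀ / [0.0023 × 0.408 × Ra × (Tmean+17.8)] = 3.88 / (0.0023 × 15.2592 × 44.75) = 2.4705
ΔT = 2.4705² = 6.103 °C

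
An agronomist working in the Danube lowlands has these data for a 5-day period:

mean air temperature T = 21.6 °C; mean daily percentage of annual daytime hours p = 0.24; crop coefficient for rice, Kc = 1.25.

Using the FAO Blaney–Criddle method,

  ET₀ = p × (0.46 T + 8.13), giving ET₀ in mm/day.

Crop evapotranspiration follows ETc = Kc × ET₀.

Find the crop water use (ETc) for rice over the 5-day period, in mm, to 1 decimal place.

ET₀ = 0.24 × (0.46 × 21.6 + 8.13) = 0.24 × 18.066 = 4.3358 mm/d
ETc = Kc × ET₀ = 1.25 × 4.3358 = 5.4198 mm/d
Over 5 days: 5.4198 × 5 = 27.099 mm

27.1 mm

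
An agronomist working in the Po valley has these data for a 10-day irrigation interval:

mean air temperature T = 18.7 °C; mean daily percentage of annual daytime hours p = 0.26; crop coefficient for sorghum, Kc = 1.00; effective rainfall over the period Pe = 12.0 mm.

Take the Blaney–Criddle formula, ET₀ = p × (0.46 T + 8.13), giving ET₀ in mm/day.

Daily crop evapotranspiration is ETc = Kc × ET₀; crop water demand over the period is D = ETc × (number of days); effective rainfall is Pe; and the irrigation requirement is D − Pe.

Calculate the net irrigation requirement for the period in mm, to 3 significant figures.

ET₀ = 0.26 × (0.46 × 18.7 + 8.13) = 0.26 × 16.732 = 4.3503 mm/d
ETc = Kc × ET₀ = 1.00 × 4.3503 = 4.3503 mm/d
Crop demand D = ETc × 10 d = 4.3503 × 10 = 43.503 mm
D − Pe = 43.503 − 12.0 = 31.503 mm

31.5 mm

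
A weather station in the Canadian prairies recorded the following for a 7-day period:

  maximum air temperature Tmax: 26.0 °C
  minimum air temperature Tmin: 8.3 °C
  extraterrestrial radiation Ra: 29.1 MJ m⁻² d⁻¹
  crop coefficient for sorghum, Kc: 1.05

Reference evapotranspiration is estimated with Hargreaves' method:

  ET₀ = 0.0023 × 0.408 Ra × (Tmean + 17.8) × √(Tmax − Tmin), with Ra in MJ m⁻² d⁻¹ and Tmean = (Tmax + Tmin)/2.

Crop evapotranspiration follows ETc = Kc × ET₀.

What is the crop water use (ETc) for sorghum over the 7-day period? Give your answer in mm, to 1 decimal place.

29.5 mm

Tmean = (26.0 + 8.3)/2 = 17.15 °C
0.408 Ra = 0.408 × 29.1 = 11.8728 mm/d equivalent
ET₀ = 0.0023 × 11.8728 × (17.15 + 17.8) × √17.7 = 0.0023 × 11.8728 × 34.95 × 4.2071 = 4.0152 mm/d
ETc = Kc × ET₀ = 1.05 × 4.0152 = 4.2160 mm/d
Over 7 days: 4.2160 × 7 = 29.512 mm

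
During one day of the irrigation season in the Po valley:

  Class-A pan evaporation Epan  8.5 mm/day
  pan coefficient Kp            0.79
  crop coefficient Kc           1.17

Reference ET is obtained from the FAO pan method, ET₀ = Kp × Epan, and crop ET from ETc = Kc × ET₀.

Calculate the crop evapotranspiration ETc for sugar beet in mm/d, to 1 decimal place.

ET₀ = 0.79 × 8.5 = 6.7150 mm/d
ETc = Kc × ET₀ = 1.17 × 6.7150 = 7.8566 mm/d

7.9 mm/d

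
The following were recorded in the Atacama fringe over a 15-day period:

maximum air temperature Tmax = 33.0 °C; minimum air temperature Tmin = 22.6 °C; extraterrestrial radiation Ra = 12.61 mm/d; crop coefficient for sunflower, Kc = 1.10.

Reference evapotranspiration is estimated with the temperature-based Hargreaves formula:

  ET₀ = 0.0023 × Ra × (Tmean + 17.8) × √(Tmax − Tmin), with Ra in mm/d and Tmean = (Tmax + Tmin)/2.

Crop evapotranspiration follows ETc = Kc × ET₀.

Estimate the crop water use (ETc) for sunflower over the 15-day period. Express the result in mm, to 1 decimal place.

Tmean = (33.0 + 22.6)/2 = 27.80 °C
ET₀ = 0.0023 × 12.61 × (27.80 + 17.8) × √10.4 = 0.0023 × 12.61 × 45.60 × 3.2249 = 4.2650 mm/d
ETc = Kc × ET₀ = 1.10 × 4.2650 = 4.6915 mm/d
Over 15 days: 4.6915 × 15 = 70.373 mm

70.4 mm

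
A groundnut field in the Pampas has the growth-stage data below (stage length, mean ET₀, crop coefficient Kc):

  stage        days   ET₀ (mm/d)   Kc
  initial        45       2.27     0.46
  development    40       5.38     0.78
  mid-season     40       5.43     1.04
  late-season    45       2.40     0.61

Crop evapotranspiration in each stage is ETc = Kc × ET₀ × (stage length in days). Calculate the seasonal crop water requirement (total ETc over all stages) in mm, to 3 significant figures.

initial: 0.46 × 2.27 × 45 = 46.99 mm
development: 0.78 × 5.38 × 40 = 167.86 mm
mid-season: 1.04 × 5.43 × 40 = 225.89 mm
late-season: 0.61 × 2.40 × 45 = 65.88 mm
Seasonal total = 506.62 mm

507 mm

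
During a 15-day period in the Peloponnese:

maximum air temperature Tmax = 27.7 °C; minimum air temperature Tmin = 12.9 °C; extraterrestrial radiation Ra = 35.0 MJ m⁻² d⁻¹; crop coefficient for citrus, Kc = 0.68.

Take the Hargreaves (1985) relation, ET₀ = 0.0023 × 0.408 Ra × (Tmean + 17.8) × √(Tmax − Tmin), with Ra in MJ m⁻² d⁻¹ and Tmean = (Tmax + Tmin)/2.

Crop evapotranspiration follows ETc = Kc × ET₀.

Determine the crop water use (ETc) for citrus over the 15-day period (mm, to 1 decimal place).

49.1 mm

Tmean = (27.7 + 12.9)/2 = 20.30 °C
0.408 Ra = 0.408 × 35.0 = 14.2800 mm/d equivalent
ET₀ = 0.0023 × 14.2800 × (20.30 + 17.8) × √14.8 = 0.0023 × 14.2800 × 38.10 × 3.8471 = 4.8141 mm/d
ETc = Kc × ET₀ = 0.68 × 4.8141 = 3.2736 mm/d
Over 15 days: 3.2736 × 15 = 49.104 mm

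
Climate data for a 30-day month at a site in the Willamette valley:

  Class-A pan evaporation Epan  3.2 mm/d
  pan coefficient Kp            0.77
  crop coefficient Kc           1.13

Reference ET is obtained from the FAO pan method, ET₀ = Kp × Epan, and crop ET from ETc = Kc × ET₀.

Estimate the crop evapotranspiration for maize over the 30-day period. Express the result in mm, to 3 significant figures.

83.5 mm

ET₀ = 0.77 × 3.2 = 2.4640 mm/d
ETc = Kc × ET₀ = 1.13 × 2.4640 = 2.7843 mm/d
Over 30 days: 2.7843 × 30 = 83.529 mm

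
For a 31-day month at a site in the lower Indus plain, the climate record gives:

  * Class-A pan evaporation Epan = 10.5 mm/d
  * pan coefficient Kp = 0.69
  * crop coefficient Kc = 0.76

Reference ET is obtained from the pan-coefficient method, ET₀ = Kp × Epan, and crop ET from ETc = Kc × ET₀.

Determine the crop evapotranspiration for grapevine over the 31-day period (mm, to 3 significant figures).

ET₀ = 0.69 × 10.5 = 7.2450 mm/d
ETc = Kc × ET₀ = 0.76 × 7.2450 = 5.5062 mm/d
Over 31 days: 5.5062 × 31 = 170.692 mm

171 mm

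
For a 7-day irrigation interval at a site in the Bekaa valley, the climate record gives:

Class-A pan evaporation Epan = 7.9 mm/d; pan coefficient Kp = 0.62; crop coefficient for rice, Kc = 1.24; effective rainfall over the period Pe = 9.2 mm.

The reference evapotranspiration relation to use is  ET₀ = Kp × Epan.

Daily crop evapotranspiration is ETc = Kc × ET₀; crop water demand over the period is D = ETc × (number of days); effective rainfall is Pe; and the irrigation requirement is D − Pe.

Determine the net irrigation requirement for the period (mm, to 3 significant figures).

ET₀ = 0.62 × 7.9 = 4.8980 mm/d
ETc = Kc × ET₀ = 1.24 × 4.8980 = 6.0735 mm/d
Crop demand D = ETc × 7 d = 6.0735 × 7 = 42.515 mm
D − Pe = 42.515 − 9.2 = 33.315 mm

33.3 mm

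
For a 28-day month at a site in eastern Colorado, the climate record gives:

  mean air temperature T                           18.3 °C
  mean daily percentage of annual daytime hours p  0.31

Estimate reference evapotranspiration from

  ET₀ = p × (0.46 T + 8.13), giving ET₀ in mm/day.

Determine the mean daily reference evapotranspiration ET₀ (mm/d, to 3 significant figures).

ET₀ = 0.31 × (0.46 × 18.3 + 8.13) = 0.31 × 16.548 = 5.1299 mm/d

5.13 mm/d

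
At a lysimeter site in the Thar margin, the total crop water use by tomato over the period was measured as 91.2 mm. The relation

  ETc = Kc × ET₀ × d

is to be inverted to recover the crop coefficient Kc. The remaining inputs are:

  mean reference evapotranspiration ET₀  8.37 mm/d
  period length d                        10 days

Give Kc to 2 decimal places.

1.09

ETc = Kc × ET₀ × d  ⇒  Kc = ETc / (ET₀ × d)
Kc = 91.2 / (8.37 × 10) = 91.2 / 83.70 = 1.0896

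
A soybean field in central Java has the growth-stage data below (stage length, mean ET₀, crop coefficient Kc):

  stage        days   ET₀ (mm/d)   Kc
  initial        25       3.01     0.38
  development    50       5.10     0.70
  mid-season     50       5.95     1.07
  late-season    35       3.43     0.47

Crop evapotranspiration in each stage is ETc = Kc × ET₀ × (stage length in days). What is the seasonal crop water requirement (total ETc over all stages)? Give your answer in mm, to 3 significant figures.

582 mm

initial: 0.38 × 3.01 × 25 = 28.60 mm
development: 0.70 × 5.10 × 50 = 178.50 mm
mid-season: 1.07 × 5.95 × 50 = 318.33 mm
late-season: 0.47 × 3.43 × 35 = 56.42 mm
Seasonal total = 581.85 mm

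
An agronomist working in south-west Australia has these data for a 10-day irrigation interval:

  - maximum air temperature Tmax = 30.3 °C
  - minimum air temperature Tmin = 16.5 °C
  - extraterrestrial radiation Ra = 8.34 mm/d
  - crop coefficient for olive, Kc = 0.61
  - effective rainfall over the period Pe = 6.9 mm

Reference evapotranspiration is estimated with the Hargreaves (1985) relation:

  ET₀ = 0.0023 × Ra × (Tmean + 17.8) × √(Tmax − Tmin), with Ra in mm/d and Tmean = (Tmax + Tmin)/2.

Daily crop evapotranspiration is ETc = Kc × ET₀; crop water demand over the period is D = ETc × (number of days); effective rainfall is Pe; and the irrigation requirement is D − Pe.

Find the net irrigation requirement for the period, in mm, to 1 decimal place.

11.0 mm

Tmean = (30.3 + 16.5)/2 = 23.40 °C
ET₀ = 0.0023 × 8.34 × (23.40 + 17.8) × √13.8 = 0.0023 × 8.34 × 41.20 × 3.7148 = 2.9358 mm/d
ETc = Kc × ET₀ = 0.61 × 2.9358 = 1.7908 mm/d
Crop demand D = ETc × 10 d = 1.7908 × 10 = 17.908 mm
D − Pe = 17.908 − 6.9 = 11.008 mm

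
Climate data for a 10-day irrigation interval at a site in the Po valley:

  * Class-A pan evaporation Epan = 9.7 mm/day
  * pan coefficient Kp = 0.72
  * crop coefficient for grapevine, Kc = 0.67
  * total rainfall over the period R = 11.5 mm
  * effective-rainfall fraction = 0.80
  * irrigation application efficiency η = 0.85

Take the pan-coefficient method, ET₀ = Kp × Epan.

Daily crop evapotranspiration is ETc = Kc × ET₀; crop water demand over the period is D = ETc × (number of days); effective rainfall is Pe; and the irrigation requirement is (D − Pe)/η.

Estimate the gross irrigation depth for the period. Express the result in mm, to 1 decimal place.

ET₀ = 0.72 × 9.7 = 6.9840 mm/d
ETc = Kc × ET₀ = 0.67 × 6.9840 = 4.6793 mm/d
Crop demand D = ETc × 10 d = 4.6793 × 10 = 46.793 mm
Pe = 0.80 × 11.5 = 9.200 mm
D − Pe = 46.793 − 9.200 = 37.593 mm
Gross irrigation = 37.593 / 0.85 = 44.227 mm

44.2 mm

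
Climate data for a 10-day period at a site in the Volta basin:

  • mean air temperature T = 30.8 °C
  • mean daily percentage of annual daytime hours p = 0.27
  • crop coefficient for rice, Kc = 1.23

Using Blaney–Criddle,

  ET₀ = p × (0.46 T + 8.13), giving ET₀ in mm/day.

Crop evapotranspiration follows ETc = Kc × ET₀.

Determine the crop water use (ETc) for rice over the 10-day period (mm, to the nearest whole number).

ET₀ = 0.27 × (0.46 × 30.8 + 8.13) = 0.27 × 22.298 = 6.0205 mm/d
ETc = Kc × ET₀ = 1.23 × 6.0205 = 7.4052 mm/d
Over 10 days: 7.4052 × 10 = 74.052 mm

74 mm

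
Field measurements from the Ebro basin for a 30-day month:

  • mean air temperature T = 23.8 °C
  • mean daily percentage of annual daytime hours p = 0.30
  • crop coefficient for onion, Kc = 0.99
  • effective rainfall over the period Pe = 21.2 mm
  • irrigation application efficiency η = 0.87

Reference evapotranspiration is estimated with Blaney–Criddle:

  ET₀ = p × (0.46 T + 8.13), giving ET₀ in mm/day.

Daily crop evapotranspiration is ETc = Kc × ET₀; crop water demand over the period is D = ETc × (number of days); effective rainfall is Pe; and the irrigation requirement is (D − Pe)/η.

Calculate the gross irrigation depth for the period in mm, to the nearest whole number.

ET₀ = 0.30 × (0.46 × 23.8 + 8.13) = 0.30 × 19.078 = 5.7234 mm/d
ETc = Kc × ET₀ = 0.99 × 5.7234 = 5.6662 mm/d
Crop demand D = ETc × 30 d = 5.6662 × 30 = 169.986 mm
D − Pe = 169.986 − 21.2 = 148.786 mm
Gross irrigation = 148.786 / 0.87 = 171.018 mm

171 mm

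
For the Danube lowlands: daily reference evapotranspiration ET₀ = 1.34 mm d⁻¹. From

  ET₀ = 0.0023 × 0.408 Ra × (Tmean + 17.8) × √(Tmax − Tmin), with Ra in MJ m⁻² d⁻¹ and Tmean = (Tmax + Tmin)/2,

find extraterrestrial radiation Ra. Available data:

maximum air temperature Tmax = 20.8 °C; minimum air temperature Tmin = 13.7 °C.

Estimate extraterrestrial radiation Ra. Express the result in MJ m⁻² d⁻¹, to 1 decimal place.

Tmean = (20.8+13.7)/2 = 17.25 °C; ΔT = 7.1
Ra = ET₀ / [0.0023 × 0.408 × (Tmean+17.8) × √ΔT]
   = 1.34 / (0.0023 × 0.408 × 35.05 × 2.6646) = 15.290 MJ m⁻² d⁻¹

15.3 MJ m⁻² d⁻¹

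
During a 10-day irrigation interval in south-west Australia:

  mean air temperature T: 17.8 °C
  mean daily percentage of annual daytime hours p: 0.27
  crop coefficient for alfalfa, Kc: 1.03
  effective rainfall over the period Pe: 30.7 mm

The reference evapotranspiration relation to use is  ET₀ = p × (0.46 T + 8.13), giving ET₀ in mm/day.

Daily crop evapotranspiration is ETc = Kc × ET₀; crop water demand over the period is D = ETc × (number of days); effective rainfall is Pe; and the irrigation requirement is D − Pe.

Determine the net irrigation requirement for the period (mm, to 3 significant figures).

ET₀ = 0.27 × (0.46 × 17.8 + 8.13) = 0.27 × 16.318 = 4.4059 mm/d
ETc = Kc × ET₀ = 1.03 × 4.4059 = 4.5381 mm/d
Crop demand D = ETc × 10 d = 4.5381 × 10 = 45.381 mm
D − Pe = 45.381 − 30.7 = 14.681 mm

14.7 mm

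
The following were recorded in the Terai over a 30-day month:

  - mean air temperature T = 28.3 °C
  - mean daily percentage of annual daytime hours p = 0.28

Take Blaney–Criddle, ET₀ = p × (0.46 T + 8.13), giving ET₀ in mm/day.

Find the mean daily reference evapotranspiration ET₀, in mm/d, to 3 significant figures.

ET₀ = 0.28 × (0.46 × 28.3 + 8.13) = 0.28 × 21.148 = 5.9214 mm/d

5.92 mm/d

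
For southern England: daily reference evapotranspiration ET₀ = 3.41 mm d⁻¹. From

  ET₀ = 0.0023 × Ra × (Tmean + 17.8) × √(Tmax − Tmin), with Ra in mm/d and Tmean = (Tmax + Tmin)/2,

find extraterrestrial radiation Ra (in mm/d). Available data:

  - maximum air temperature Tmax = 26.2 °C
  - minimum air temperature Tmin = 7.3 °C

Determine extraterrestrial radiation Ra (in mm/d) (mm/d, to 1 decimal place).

Tmean = 16.75 °C; √ΔT = 4.3474
Ra = ET₀ / [0.0023 × (Tmean+17.8) × √ΔT] = 3.41 / (0.0023 × 34.55 × 4.3474) = 9.871 mm/d

9.9 mm/d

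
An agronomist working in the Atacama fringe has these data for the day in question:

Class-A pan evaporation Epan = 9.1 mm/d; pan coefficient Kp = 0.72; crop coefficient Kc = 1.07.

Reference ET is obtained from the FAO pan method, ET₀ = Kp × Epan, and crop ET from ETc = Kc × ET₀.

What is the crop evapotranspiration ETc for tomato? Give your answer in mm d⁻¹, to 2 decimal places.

ET₀ = 0.72 × 9.1 = 6.5520 mm/d
ETc = Kc × ET₀ = 1.07 × 6.5520 = 7.0106 mm/d

7.01 mm d⁻¹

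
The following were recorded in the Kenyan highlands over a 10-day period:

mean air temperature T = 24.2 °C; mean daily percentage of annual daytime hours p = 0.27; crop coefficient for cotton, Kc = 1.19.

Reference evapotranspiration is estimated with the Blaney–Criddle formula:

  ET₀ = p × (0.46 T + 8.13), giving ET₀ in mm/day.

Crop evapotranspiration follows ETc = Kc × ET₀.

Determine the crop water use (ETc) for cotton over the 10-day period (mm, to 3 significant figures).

61.9 mm

ET₀ = 0.27 × (0.46 × 24.2 + 8.13) = 0.27 × 19.262 = 5.2007 mm/d
ETc = Kc × ET₀ = 1.19 × 5.2007 = 6.1888 mm/d
Over 10 days: 6.1888 × 10 = 61.888 mm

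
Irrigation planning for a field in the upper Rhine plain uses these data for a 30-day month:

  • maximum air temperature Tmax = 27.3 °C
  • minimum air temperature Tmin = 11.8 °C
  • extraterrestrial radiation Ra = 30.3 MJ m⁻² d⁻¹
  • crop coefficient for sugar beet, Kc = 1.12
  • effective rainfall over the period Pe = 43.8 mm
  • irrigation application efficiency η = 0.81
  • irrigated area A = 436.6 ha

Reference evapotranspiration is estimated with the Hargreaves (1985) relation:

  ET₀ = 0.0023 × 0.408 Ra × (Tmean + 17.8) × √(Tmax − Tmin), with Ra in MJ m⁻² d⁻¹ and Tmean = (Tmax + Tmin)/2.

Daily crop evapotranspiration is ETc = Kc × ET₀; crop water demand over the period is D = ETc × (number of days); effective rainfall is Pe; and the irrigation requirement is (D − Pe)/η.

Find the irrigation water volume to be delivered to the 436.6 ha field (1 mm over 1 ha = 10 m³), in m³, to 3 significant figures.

Tmean = (27.3 + 11.8)/2 = 19.55 °C
0.408 Ra = 0.408 × 30.3 = 12.3624 mm/d equivalent
ET₀ = 0.0023 × 12.3624 × (19.55 + 17.8) × √15.5 = 0.0023 × 12.3624 × 37.35 × 3.9370 = 4.1811 mm/d
ETc = Kc × ET₀ = 1.12 × 4.1811 = 4.6828 mm/d
Crop demand D = ETc × 30 d = 4.6828 × 30 = 140.484 mm
D − Pe = 140.484 − 43.8 = 96.684 mm
Gross irrigation = 96.684 / 0.81 = 119.363 mm
Volume = 119.363 mm × 436.6 ha × 10 = 521138.9 m³

521000 m³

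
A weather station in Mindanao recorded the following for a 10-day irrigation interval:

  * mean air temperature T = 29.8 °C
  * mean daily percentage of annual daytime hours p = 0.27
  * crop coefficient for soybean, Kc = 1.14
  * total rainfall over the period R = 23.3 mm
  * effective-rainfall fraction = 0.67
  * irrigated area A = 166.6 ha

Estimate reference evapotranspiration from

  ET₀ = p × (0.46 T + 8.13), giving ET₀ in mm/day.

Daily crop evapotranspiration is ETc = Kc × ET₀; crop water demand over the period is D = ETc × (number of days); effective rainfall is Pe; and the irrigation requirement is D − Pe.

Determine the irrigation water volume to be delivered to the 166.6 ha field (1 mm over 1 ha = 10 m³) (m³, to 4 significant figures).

ET₀ = 0.27 × (0.46 × 29.8 + 8.13) = 0.27 × 21.838 = 5.8963 mm/d
ETc = Kc × ET₀ = 1.14 × 5.8963 = 6.7218 mm/d
Crop demand D = ETc × 10 d = 6.7218 × 10 = 67.218 mm
Pe = 0.67 × 23.3 = 15.611 mm
D − Pe = 67.218 − 15.611 = 51.607 mm
Volume = 51.607 mm × 166.6 ha × 10 = 85977.3 m³

85980 m³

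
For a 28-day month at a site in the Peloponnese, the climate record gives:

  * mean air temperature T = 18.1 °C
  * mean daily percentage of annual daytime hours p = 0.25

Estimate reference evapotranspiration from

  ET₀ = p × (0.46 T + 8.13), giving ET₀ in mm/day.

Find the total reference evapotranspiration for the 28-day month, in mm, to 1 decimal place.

ET₀ = 0.25 × (0.46 × 18.1 + 8.13) = 0.25 × 16.456 = 4.1140 mm/d
Monthly total = 4.1140 × 28 = 115.192 mm

115.2 mm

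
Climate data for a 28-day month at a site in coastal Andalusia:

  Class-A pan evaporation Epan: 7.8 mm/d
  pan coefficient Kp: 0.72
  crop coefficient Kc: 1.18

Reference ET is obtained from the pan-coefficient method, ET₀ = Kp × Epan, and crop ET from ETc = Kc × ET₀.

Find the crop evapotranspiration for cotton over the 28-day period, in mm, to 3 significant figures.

ET₀ = 0.72 × 7.8 = 5.6160 mm/d
ETc = Kc × ET₀ = 1.18 × 5.6160 = 6.6269 mm/d
Over 28 days: 6.6269 × 28 = 185.553 mm

186 mm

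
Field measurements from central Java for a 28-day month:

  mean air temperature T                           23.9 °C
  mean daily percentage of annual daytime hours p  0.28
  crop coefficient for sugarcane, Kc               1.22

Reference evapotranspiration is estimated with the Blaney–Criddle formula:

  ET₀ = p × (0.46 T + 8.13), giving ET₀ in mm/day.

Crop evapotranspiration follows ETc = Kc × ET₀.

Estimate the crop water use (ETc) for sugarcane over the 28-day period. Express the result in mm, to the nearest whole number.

ET₀ = 0.28 × (0.46 × 23.9 + 8.13) = 0.28 × 19.124 = 5.3547 mm/d
ETc = Kc × ET₀ = 1.22 × 5.3547 = 6.5327 mm/d
Over 28 days: 6.5327 × 28 = 182.916 mm

183 mm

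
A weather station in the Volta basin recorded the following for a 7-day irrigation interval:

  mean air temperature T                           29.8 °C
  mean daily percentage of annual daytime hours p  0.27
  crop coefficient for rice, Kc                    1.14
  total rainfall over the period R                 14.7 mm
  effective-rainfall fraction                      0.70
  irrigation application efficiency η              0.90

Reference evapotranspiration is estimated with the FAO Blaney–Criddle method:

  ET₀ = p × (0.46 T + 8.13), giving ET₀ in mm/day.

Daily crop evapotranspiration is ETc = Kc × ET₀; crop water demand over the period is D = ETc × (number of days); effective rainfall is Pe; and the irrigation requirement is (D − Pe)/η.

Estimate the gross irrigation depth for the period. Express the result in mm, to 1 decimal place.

40.8 mm

ET₀ = 0.27 × (0.46 × 29.8 + 8.13) = 0.27 × 21.838 = 5.8963 mm/d
ETc = Kc × ET₀ = 1.14 × 5.8963 = 6.7218 mm/d
Crop demand D = ETc × 7 d = 6.7218 × 7 = 47.053 mm
Pe = 0.70 × 14.7 = 10.290 mm
D − Pe = 47.053 − 10.290 = 36.763 mm
Gross irrigation = 36.763 / 0.90 = 40.848 mm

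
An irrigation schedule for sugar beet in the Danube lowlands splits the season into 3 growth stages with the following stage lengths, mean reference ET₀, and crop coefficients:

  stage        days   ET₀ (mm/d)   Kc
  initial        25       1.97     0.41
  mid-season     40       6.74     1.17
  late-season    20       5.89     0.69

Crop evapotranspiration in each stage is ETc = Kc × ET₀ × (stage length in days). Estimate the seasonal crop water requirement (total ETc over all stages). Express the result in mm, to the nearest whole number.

417 mm

initial: 0.41 × 1.97 × 25 = 20.19 mm
mid-season: 1.17 × 6.74 × 40 = 315.43 mm
late-season: 0.69 × 5.89 × 20 = 81.28 mm
Seasonal total = 416.90 mm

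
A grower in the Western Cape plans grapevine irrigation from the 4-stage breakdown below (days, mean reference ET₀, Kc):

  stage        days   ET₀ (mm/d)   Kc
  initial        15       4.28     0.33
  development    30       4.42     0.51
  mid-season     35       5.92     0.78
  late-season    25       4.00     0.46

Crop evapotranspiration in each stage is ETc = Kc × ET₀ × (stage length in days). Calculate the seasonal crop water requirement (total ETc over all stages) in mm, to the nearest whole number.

initial: 0.33 × 4.28 × 15 = 21.19 mm
development: 0.51 × 4.42 × 30 = 67.63 mm
mid-season: 0.78 × 5.92 × 35 = 161.62 mm
late-season: 0.46 × 4.00 × 25 = 46.00 mm
Seasonal total = 296.44 mm

296 mm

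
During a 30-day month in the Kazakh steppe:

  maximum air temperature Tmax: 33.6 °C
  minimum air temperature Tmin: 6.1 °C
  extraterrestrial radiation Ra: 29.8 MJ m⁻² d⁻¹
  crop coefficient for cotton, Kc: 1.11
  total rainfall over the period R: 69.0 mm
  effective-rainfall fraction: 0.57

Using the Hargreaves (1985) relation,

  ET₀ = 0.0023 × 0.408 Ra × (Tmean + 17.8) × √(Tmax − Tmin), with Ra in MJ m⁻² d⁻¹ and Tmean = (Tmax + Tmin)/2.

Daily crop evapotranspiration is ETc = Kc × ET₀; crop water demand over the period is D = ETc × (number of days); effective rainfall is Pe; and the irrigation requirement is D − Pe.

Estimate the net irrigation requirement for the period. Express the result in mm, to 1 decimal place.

144.5 mm

Tmean = (33.6 + 6.1)/2 = 19.85 °C
0.408 Ra = 0.408 × 29.8 = 12.1584 mm/d equivalent
ET₀ = 0.0023 × 12.1584 × (19.85 + 17.8) × √27.5 = 0.0023 × 12.1584 × 37.65 × 5.2440 = 5.5212 mm/d
ETc = Kc × ET₀ = 1.11 × 5.5212 = 6.1285 mm/d
Crop demand D = ETc × 30 d = 6.1285 × 30 = 183.855 mm
Pe = 0.57 × 69.0 = 39.330 mm
D − Pe = 183.855 − 39.330 = 144.525 mm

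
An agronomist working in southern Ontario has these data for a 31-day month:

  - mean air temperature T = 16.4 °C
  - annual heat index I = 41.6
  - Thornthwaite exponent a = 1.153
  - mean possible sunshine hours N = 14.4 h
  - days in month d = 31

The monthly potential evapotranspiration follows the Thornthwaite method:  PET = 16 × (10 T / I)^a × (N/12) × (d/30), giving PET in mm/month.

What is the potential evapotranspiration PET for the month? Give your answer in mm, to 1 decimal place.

96.5 mm

10T/I = 10 × 16.4 / 41.6 = 3.9423
(10T/I)^a = 3.9423^1.153 = 4.8629
Uncorrected PET = 16 × 4.8629 = 77.806 mm
Correction = (N/12)(d/30) = (14.4/12)(31/30) = 1.2400
PET = 77.806 × 1.2400 = 96.479 mm/month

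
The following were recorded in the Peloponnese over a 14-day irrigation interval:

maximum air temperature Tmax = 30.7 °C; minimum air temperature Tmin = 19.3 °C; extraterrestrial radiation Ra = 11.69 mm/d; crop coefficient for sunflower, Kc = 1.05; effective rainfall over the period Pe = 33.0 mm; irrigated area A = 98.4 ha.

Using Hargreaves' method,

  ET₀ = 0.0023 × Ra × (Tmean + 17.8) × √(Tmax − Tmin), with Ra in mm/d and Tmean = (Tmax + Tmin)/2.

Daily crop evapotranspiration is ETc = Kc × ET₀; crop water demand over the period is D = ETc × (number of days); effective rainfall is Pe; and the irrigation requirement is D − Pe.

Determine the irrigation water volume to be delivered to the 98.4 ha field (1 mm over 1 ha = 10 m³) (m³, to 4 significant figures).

23730 m³

Tmean = (30.7 + 19.3)/2 = 25.00 °C
ET₀ = 0.0023 × 11.69 × (25.00 + 17.8) × √11.4 = 0.0023 × 11.69 × 42.80 × 3.3764 = 3.8854 mm/d
ETc = Kc × ET₀ = 1.05 × 3.8854 = 4.0797 mm/d
Crop demand D = ETc × 14 d = 4.0797 × 14 = 57.116 mm
D − Pe = 57.116 − 33.0 = 24.116 mm
Volume = 24.116 mm × 98.4 ha × 10 = 23730.1 m³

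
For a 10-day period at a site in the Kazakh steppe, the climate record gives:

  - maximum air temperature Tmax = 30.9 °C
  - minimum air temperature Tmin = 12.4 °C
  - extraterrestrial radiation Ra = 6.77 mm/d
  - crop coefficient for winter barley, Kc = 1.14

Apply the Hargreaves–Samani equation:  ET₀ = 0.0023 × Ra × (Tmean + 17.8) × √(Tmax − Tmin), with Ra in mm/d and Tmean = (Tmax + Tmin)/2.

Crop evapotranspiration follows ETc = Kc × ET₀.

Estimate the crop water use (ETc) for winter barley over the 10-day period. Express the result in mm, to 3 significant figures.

30.1 mm

Tmean = (30.9 + 12.4)/2 = 21.65 °C
ET₀ = 0.0023 × 6.77 × (21.65 + 17.8) × √18.5 = 0.0023 × 6.77 × 39.45 × 4.3012 = 2.6421 mm/d
ETc = Kc × ET₀ = 1.14 × 2.6421 = 3.0120 mm/d
Over 10 days: 3.0120 × 10 = 30.120 mm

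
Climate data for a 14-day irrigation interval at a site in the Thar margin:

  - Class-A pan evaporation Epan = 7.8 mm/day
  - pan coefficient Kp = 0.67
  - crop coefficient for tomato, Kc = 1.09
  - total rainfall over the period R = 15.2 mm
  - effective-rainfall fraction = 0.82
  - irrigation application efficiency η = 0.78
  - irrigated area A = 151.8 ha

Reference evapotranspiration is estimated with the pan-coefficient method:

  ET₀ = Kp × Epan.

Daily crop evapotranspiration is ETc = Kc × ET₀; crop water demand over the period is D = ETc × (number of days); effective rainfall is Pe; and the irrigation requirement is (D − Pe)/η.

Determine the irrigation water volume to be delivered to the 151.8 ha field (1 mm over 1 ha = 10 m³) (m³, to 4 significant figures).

130900 m³

ET₀ = 0.67 × 7.8 = 5.2260 mm/d
ETc = Kc × ET₀ = 1.09 × 5.2260 = 5.6963 mm/d
Crop demand D = ETc × 14 d = 5.6963 × 14 = 79.748 mm
Pe = 0.82 × 15.2 = 12.464 mm
D − Pe = 79.748 − 12.464 = 67.284 mm
Gross irrigation = 67.284 / 0.78 = 86.262 mm
Volume = 86.262 mm × 151.8 ha × 10 = 130945.7 m³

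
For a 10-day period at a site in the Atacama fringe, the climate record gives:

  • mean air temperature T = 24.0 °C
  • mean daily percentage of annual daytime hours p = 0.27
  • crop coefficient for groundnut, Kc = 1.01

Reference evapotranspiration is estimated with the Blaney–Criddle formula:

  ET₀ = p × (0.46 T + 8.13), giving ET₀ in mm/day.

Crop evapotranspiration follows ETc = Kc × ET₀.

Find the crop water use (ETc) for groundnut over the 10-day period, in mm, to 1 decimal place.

52.3 mm

ET₀ = 0.27 × (0.46 × 24.0 + 8.13) = 0.27 × 19.170 = 5.1759 mm/d
ETc = Kc × ET₀ = 1.01 × 5.1759 = 5.2277 mm/d
Over 10 days: 5.2277 × 10 = 52.277 mm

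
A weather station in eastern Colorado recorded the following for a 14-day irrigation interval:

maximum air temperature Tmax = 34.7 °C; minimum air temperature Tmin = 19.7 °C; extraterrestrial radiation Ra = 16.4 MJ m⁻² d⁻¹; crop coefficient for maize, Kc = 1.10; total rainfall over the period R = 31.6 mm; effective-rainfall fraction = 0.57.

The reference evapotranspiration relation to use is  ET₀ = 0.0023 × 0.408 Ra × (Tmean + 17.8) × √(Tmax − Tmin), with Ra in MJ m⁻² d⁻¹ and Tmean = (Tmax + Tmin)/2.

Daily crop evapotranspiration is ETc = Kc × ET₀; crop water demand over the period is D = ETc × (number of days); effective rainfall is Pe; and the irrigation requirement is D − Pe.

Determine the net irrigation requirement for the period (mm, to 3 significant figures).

Tmean = (34.7 + 19.7)/2 = 27.20 °C
0.408 Ra = 0.408 × 16.4 = 6.6912 mm/d equivalent
ET₀ = 0.0023 × 6.6912 × (27.20 + 17.8) × √15.0 = 0.0023 × 6.6912 × 45.00 × 3.8730 = 2.6822 mm/d
ETc = Kc × ET₀ = 1.10 × 2.6822 = 2.9504 mm/d
Crop demand D = ETc × 14 d = 2.9504 × 14 = 41.306 mm
Pe = 0.57 × 31.6 = 18.012 mm
D − Pe = 41.306 − 18.012 = 23.294 mm

23.3 mm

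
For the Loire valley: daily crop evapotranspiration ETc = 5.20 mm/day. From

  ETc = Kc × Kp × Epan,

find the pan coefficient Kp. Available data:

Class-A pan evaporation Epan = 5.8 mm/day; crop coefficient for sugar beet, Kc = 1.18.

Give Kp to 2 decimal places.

0.76

ETc = Kc × Kp × Epan  ⇒  Kp = ETc / (Kc × Epan)
Kp = 5.20 / (1.18 × 5.8) = 5.20 / 6.844 = 0.7598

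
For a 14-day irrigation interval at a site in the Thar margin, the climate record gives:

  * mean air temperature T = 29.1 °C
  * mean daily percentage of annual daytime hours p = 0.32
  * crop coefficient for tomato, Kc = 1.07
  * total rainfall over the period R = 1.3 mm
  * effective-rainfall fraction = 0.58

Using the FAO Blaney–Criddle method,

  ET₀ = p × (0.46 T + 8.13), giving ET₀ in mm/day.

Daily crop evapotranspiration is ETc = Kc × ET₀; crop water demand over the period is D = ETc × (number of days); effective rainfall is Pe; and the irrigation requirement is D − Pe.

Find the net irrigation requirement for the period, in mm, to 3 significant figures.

ET₀ = 0.32 × (0.46 × 29.1 + 8.13) = 0.32 × 21.516 = 6.8851 mm/d
ETc = Kc × ET₀ = 1.07 × 6.8851 = 7.3671 mm/d
Crop demand D = ETc × 14 d = 7.3671 × 14 = 103.139 mm
Pe = 0.58 × 1.3 = 0.754 mm
D − Pe = 103.139 − 0.754 = 102.385 mm

102 mm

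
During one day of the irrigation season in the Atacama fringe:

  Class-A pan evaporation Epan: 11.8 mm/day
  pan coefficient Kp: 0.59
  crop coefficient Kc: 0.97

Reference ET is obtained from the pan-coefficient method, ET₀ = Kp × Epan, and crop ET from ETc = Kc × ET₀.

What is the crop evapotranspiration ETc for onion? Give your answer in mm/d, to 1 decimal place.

6.8 mm/d

ET₀ = 0.59 × 11.8 = 6.9620 mm/d
ETc = Kc × ET₀ = 0.97 × 6.9620 = 6.7531 mm/d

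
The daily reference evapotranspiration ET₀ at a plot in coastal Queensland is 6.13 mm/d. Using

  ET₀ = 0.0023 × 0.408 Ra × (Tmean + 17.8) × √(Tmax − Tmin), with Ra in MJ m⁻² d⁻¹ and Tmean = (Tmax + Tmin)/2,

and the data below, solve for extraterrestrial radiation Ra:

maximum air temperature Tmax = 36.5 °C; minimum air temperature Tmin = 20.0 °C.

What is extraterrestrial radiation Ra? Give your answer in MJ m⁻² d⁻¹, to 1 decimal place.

Tmean = (36.5+20.0)/2 = 28.25 °C; ΔT = 16.5
Ra = ET₀ / [0.0023 × 0.408 × (Tmean+17.8) × √ΔT]
   = 6.13 / (0.0023 × 0.408 × 46.05 × 4.0620) = 34.922 MJ m⁻² d⁻¹

34.9 MJ m⁻² d⁻¹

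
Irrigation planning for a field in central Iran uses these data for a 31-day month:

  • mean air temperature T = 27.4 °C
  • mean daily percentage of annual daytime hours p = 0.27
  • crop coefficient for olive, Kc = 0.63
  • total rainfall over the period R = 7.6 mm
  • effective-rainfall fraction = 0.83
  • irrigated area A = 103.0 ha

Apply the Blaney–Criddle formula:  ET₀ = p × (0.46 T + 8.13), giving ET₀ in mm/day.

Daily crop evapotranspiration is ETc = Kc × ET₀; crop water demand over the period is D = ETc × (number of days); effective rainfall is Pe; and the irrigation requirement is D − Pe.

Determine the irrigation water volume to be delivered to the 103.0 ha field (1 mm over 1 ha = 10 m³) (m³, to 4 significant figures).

106100 m³

ET₀ = 0.27 × (0.46 × 27.4 + 8.13) = 0.27 × 20.734 = 5.5982 mm/d
ETc = Kc × ET₀ = 0.63 × 5.5982 = 3.5269 mm/d
Crop demand D = ETc × 31 d = 3.5269 × 31 = 109.334 mm
Pe = 0.83 × 7.6 = 6.308 mm
D − Pe = 109.334 − 6.308 = 103.026 mm
Volume = 103.026 mm × 103.0 ha × 10 = 106116.8 m³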